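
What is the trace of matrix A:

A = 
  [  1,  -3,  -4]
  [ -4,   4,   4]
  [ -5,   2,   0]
5

tr(A) = 1 + 4 + 0 = 5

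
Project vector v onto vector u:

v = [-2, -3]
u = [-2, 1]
v·u = (-2)(-2) + (-3)(1) = 1
u·u = (-2)² + (1)² = 5
proj_u(v) = (v·u / u·u) × u = (1/5) × u

proj_u(v) = [-2/5, 1/5]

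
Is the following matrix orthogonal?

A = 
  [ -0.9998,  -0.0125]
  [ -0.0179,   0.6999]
No

AᵀA = 
  [  0.9999,   0]
  [  0,   0.4900]
≠ I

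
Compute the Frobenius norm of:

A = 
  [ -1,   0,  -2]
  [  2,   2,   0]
||A||_F = 3.606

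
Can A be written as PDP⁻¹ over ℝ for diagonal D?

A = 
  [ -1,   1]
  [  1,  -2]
Yes

tr(A) = -3, det(A) = 1
Characteristic polynomial: λ² - tr(A)λ + det(A) = λ² + 3λ + 1
λ² + 3λ + 1 = 0  ⇒  λ = (-3 ± √((3)² - 4·(1)))/2 = (-3 ± √(5))/2
  = (-3 + √5)/2,  (-3 - √5)/2
Eigenvalues: (-3 + √5)/2, (-3 - √5)/2  (≈ -0.382, -2.618)
The two irrational eigenvalues are distinct (simple), so each has alg. mult. = geom. mult. = 1.
Sum of geometric multiplicities equals n, so A has n independent eigenvectors.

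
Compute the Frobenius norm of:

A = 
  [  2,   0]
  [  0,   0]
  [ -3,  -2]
||A||_F = 4.123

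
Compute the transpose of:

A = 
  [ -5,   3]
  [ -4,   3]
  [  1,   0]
Aᵀ = 
  [ -5,  -4,   1]
  [  3,   3,   0]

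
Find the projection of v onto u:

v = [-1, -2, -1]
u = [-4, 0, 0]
v·u = (-1)(-4) + (-2)(0) + (-1)(0) = 4
u·u = (-4)² + (0)² + (0)² = 16
proj_u(v) = (v·u / u·u) × u = (4/16) × u = (1/4) × u

proj_u(v) = [-1, 0, 0]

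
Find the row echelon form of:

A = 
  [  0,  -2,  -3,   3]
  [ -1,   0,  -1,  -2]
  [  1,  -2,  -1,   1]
Row operations:
Swap R1 ↔ R2
R3 → R3 + (1)·R1
R3 → R3 - (1)·R2

Resulting echelon form:
REF = 
  [ -1,   0,  -1,  -2]
  [  0,  -2,  -3,   3]
  [  0,   0,   1,  -4]

Rank = 3 (number of non-zero pivot rows).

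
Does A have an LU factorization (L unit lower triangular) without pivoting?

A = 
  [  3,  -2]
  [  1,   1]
Yes.
A[1,1] = 3 ≠ 0, so Gaussian elimination proceeds without a row swap: multiplier ℓ₂₁ = (1)/(3) = 1/3, and U[2,2] = 1 - (1/3)(-2) = 5/3.
L = 
  [  1,   0]
  [1/3,   1]
U = 
  [  3,  -2]
  [  0, 5/3]
Check row 2 of LU: [(1/3)(3), (1/3)(-2) + (5/3)] = [1, 1] = row 2 of A ✓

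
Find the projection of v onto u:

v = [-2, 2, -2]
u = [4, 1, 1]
v·u = (-2)(4) + (2)(1) + (-2)(1) = -8
u·u = (4)² + (1)² + (1)² = 18
proj_u(v) = (v·u / u·u) × u = (-8/18) × u = (-4/9) × u

proj_u(v) = [-16/9, -4/9, -4/9]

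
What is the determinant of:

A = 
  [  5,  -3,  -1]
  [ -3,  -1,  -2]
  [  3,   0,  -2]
43

Cofactor expansion along row 1:
det(A) = (5)·((-1)(-2) - (-2)(0)) - (-3)·((-3)(-2) - (-2)(3)) + (-1)·((-3)(0) - (-1)(3))
  = (5)(2) - (-3)(12) + (-1)(3)
  = 43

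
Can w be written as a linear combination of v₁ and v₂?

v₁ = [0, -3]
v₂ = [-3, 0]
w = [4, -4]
Yes

Form the augmented matrix and row-reduce:
[v₁|v₂|w] = 
  [  0,  -3,   4]
  [ -3,   0,  -4]
Swap R1 ↔ R2
REF = 
  [ -3,   0,  -4]
  [  0,  -3,   4]

No row of the form [0 0 | nonzero], so the system is consistent. Back-substitution gives c₁ = 4/3, c₂ = -4/3: w = (4/3)·v₁ + (-4/3)·v₂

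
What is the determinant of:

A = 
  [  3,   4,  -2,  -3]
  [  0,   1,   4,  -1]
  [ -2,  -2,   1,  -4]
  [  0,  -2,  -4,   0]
Cofactor expansion along row 1: det(A) = a₁₁M₁₁ - a₁₂M₁₂ + a₁₃M₁₃ - a₁₄M₁₄

M₁₁ = det[[1, 4, -1]; [-2, 1, -4]; [-2, -4, 0]]
  = (1)·((1)(0) - (-4)(-4)) - (4)·((-2)(0) - (-4)(-2)) + (-1)·((-2)(-4) - (1)(-2))
  = (1)(-16) - (4)(-8) + (-1)(10)
  = 6
M₁₂ = det[[0, 4, -1]; [-2, 1, -4]; [0, -4, 0]]
  = (0)·((1)(0) - (-4)(-4)) - (4)·((-2)(0) - (-4)(0)) + (-1)·((-2)(-4) - (1)(0))
  = (0)(-16) - (4)(0) + (-1)(8)
  = -8
M₁₃ = det[[0, 1, -1]; [-2, -2, -4]; [0, -2, 0]]
  = (0)·((-2)(0) - (-4)(-2)) - (1)·((-2)(0) - (-4)(0)) + (-1)·((-2)(-2) - (-2)(0))
  = (0)(-8) - (1)(0) + (-1)(4)
  = -4
M₁₄ = det[[0, 1, 4]; [-2, -2, 1]; [0, -2, -4]]
  = (0)·((-2)(-4) - (1)(-2)) - (1)·((-2)(-4) - (1)(0)) + (4)·((-2)(-2) - (-2)(0))
  = (0)(10) - (1)(8) + (4)(4)
  = 8

det(A) = (3)(6) - (4)(-8) + (-2)(-4) - (-3)(8) = 82

det(A) = 82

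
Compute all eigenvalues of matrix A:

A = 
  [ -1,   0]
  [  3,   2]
λ = 2, -1

tr(A) = 1, det(A) = -2
Characteristic polynomial: λ² - tr(A)λ + det(A) = λ² - λ - 2
λ² - λ - 2 = (λ + 1)(λ - 2)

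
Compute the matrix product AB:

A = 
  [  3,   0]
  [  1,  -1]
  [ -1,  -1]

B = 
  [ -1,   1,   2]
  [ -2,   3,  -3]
A is 3×2 and B is 2×3, so AB is 3×3. Each entry is (row of A)·(column of B):
AB[1,1] = (3)(-1) + (0)(-2) = -3
AB[1,2] = (3)(1) + (0)(3) = 3
AB[1,3] = (3)(2) + (0)(-3) = 6
AB[2,1] = (1)(-1) + (-1)(-2) = 1
AB[2,2] = (1)(1) + (-1)(3) = -2
AB[2,3] = (1)(2) + (-1)(-3) = 5
AB[3,1] = (-1)(-1) + (-1)(-2) = 3
AB[3,2] = (-1)(1) + (-1)(3) = -4
AB[3,3] = (-1)(2) + (-1)(-3) = 1

AB = 
  [ -3,   3,   6]
  [  1,  -2,   5]
  [  3,  -4,   1]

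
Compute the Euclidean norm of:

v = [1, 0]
1

||v||₂ = √((1)² + (0)²) = √1 = 1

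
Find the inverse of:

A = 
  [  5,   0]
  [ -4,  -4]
det(A) = (5)(-4) - (0)(-4) = -20
For a 2×2 matrix, A⁻¹ = (1/det(A)) · [[d, -b], [-c, a]]
    = (-1/20) · [[-4, 0], [4, 5]]

A⁻¹ = 
  [ 1/5,    0]
  [-1/5, -1/4]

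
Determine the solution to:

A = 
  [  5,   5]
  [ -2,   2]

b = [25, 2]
x = [2, 3]

Row reduce the augmented matrix [A|b]:
R2 → R2 + (2/5)·R1
REF = 
  [  5,   5,  25]
  [  0,   4,  12]

Back-substitution:
x₂ = 12 / 4 = 3
x₁ = (25 - (5)(3)) / 5 = 2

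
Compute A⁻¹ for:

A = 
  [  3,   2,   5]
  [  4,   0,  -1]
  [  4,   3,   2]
det(A) = (3)·((0)(2) - (-1)(3)) - (2)·((4)(2) - (-1)(4)) + (5)·((4)(3) - (0)(4))
  = (3)(3) - (2)(12) + (5)(12)
  = 45
det(A) = 45 ≠ 0, so A is invertible.

Cofactors Cᵢⱼ = (-1)ⁱ⁺ʲ·Mᵢⱼ:
C = 
  [  3, -12,  12]
  [ 11, -14,  -1]
  [ -2,  23,  -8]

adj(A) = Cᵀ:
adj(A) = 
  [  3,  11,  -2]
  [-12, -14,  23]
  [ 12,  -1,  -8]

A⁻¹ = (1/45) · adj(A):
A⁻¹ = 
  [  1/15,  11/45,  -2/45]
  [ -4/15, -14/45,  23/45]
  [  4/15,  -1/45,  -8/45]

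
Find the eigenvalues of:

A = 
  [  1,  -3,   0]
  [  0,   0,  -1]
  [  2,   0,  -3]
Characteristic polynomial: det(λI - A) = λ³ + 2λ² - 3λ - 6
Testing integer divisors of the constant term: p(-2) = 0, so (λ + 2) is a factor:
p(λ) = (λ + 2)(λ² - 3)
λ² - 3 = 0  ⇒  λ = (0 ± √((0)² - 4·(-3)))/2 = (0 ± √(12))/2
  = √3,  -√3

λ = -2, √3, -√3  (≈ -2, 1.732, -1.732)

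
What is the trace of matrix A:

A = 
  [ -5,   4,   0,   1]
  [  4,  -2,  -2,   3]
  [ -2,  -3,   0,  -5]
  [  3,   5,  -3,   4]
-3

tr(A) = -5 + -2 + 0 + 4 = -3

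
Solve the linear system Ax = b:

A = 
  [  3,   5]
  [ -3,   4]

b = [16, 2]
Row reduce the augmented matrix [A|b]:
R2 → R2 + (1)·R1
REF = 
  [  3,   5,  16]
  [  0,   9,  18]

Back-substitution:
x₂ = 18 / 9 = 2
x₁ = (16 - (5)(2)) / 3 = 2

x = [2, 2]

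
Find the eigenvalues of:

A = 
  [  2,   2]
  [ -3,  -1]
tr(A) = 1, det(A) = 4
Characteristic polynomial: λ² - tr(A)λ + det(A) = λ² - λ + 4
λ² - λ + 4 = 0  ⇒  λ = (1 ± √((-1)² - 4·(4)))/2 = (1 ± √(-15))/2
  = (1 + i√15)/2,  (1 - i√15)/2

λ = (1 + i√15)/2, (1 - i√15)/2  (≈ 0.5 + 1.936i, 0.5 - 1.936i)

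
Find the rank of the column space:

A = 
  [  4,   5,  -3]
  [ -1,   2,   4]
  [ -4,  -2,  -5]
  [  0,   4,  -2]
dim(Col(A)) = 3

Row reduce:
R2 → R2 + (1/4)·R1
R3 → R3 + (1)·R1
R3 → R3 - (12/13)·R2
R4 → R4 - (16/13)·R2
R4 → R4 - (6/11)·R3
REF = 
  [   4,    5,   -3]
  [   0, 13/4, 13/4]
  [   0,    0,  -11]
  [   0,    0,    0]
Pivot columns: 1, 2, 3 → 3 pivots.
dim(Col(A)) = number of pivot columns = 3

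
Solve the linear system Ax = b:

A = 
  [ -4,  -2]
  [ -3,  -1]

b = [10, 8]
x = [-3, 1]

Row reduce the augmented matrix [A|b]:
R2 → R2 - (3/4)·R1
REF = 
  [ -4,  -2,  10]
  [  0, 1/2, 1/2]

Back-substitution:
x₂ = (1/2) / (1/2) = 1
x₁ = (10 - (-2)(1)) / (-4) = -3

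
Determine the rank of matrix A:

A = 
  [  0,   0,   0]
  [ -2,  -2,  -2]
Row reduce:
Swap R1 ↔ R2
REF = 
  [ -2,  -2,  -2]
  [  0,   0,   0]
Pivot columns: 1 → 1 pivot.

rank(A) = 1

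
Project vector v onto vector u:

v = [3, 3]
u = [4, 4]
v·u = (3)(4) + (3)(4) = 24
u·u = (4)² + (4)² = 32
proj_u(v) = (v·u / u·u) × u = (24/32) × u = (3/4) × u

proj_u(v) = [3, 3]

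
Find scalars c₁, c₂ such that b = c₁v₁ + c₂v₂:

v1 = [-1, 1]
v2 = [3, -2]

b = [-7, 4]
c1 = -2, c2 = -3

b = -2·v1 + -3·v2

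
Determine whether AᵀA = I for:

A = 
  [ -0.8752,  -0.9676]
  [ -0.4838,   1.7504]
No

AᵀA = 
  [  1,   0]
  [  0,   4.0001]
≠ I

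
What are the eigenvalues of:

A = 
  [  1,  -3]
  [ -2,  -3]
λ = -1 + √10, -1 - √10  (≈ 2.162, -4.162)

tr(A) = -2, det(A) = -9
Characteristic polynomial: λ² - tr(A)λ + det(A) = λ² + 2λ - 9
λ² + 2λ - 9 = 0  ⇒  λ = (-2 ± √((2)² - 4·(-9)))/2 = (-2 ± √(40))/2
  = -1 + √10,  -1 - √10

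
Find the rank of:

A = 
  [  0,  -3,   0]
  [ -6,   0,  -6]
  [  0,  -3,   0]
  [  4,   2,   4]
Row reduce:
Swap R1 ↔ R2
R4 → R4 + (2/3)·R1
R3 → R3 - (1)·R2
R4 → R4 + (2/3)·R2
REF = 
  [ -6,   0,  -6]
  [  0,  -3,   0]
  [  0,   0,   0]
  [  0,   0,   0]
Pivot columns: 1, 2 → 2 pivots.

rank(A) = 2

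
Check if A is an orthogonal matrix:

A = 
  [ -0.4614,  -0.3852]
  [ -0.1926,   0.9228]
No

AᵀA = 
  [  0.2500,   0]
  [  0,   0.9999]
≠ I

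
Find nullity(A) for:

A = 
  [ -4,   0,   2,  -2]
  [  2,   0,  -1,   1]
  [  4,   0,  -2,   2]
nullity(A) = 3

Row reduce:
R2 → R2 + (1/2)·R1
R3 → R3 + (1)·R1
REF = 
  [ -4,   0,   2,  -2]
  [  0,   0,   0,   0]
  [  0,   0,   0,   0]
Pivot columns: 1 → 1 pivot.
rank(A) = 1, so nullity(A) = 4 - 1 = 3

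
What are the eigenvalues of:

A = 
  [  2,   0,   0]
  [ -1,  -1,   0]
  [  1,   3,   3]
Characteristic polynomial: det(λI - A) = λ³ - 4λ² + λ + 6
Testing integer divisors of the constant term: p(-1) = 0, so (λ + 1) is a factor:
p(λ) = (λ + 1)(λ² - 5λ + 6)
λ² - 5λ + 6 = (λ - 2)(λ - 3)

λ = -1, 3, 2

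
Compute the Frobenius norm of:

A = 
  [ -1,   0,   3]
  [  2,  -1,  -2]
||A||_F = 4.359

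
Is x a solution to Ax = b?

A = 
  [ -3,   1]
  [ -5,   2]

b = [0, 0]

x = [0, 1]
No

Ax = [1, 2] ≠ b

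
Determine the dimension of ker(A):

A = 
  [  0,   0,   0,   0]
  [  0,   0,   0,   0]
nullity(A) = 4

Row reduce:
(no row operations needed)
REF = 
  [  0,   0,   0,   0]
  [  0,   0,   0,   0]
Pivot columns: none → 0 pivots.
rank(A) = 0, so nullity(A) = 4 - 0 = 4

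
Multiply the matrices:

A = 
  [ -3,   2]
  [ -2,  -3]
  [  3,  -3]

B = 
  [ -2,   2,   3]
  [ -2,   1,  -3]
AB = 
  [  2,  -4, -15]
  [ 10,  -7,   3]
  [  0,   3,  18]

A is 3×2 and B is 2×3, so AB is 3×3. Each entry is (row of A)·(column of B):
AB[1,1] = (-3)(-2) + (2)(-2) = 2
AB[1,2] = (-3)(2) + (2)(1) = -4
AB[1,3] = (-3)(3) + (2)(-3) = -15
AB[2,1] = (-2)(-2) + (-3)(-2) = 10
AB[2,2] = (-2)(2) + (-3)(1) = -7
AB[2,3] = (-2)(3) + (-3)(-3) = 3
AB[3,1] = (3)(-2) + (-3)(-2) = 0
AB[3,2] = (3)(2) + (-3)(1) = 3
AB[3,3] = (3)(3) + (-3)(-3) = 18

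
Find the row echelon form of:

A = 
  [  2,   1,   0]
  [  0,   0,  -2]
Row operations:
No row operations needed (already in echelon form).

Resulting echelon form:
REF = 
  [  2,   1,   0]
  [  0,   0,  -2]

Rank = 2 (number of non-zero pivot rows).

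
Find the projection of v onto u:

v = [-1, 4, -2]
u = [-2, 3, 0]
v·u = (-1)(-2) + (4)(3) + (-2)(0) = 14
u·u = (-2)² + (3)² + (0)² = 13
proj_u(v) = (v·u / u·u) × u = (14/13) × u

proj_u(v) = [-28/13, 42/13, 0]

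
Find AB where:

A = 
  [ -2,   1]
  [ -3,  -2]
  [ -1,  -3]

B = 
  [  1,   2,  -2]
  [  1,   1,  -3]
A is 3×2 and B is 2×3, so AB is 3×3. Each entry is (row of A)·(column of B):
AB[1,1] = (-2)(1) + (1)(1) = -1
AB[1,2] = (-2)(2) + (1)(1) = -3
AB[1,3] = (-2)(-2) + (1)(-3) = 1
AB[2,1] = (-3)(1) + (-2)(1) = -5
AB[2,2] = (-3)(2) + (-2)(1) = -8
AB[2,3] = (-3)(-2) + (-2)(-3) = 12
AB[3,1] = (-1)(1) + (-3)(1) = -4
AB[3,2] = (-1)(2) + (-3)(1) = -5
AB[3,3] = (-1)(-2) + (-3)(-3) = 11

AB = 
  [ -1,  -3,   1]
  [ -5,  -8,  12]
  [ -4,  -5,  11]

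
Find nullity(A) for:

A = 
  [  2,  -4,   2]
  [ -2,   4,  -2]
nullity(A) = 2

Row reduce:
R2 → R2 + (1)·R1
REF = 
  [  2,  -4,   2]
  [  0,   0,   0]
Pivot columns: 1 → 1 pivot.
rank(A) = 1, so nullity(A) = 3 - 1 = 2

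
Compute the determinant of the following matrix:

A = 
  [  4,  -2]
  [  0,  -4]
For a 2×2 matrix, det = ad - bc = (4)(-4) - (-2)(0) = -16

det(A) = -16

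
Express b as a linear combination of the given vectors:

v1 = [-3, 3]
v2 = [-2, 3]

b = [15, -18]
c1 = -3, c2 = -3

b = -3·v1 + -3·v2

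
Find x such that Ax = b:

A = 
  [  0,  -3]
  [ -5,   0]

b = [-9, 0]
Row reduce the augmented matrix [A|b]:
Swap R1 ↔ R2
REF = 
  [ -5,   0,   0]
  [  0,  -3,  -9]

Back-substitution:
x₂ = (-9) / (-3) = 3
x₁ = (0 - (0)(3)) / (-5) = 0

x = [0, 3]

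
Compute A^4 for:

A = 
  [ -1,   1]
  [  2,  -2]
A² = A·A:
A²[1,1] = (-1)(-1) + (1)(2) = 3
A²[1,2] = (-1)(1) + (1)(-2) = -3
A²[2,1] = (2)(-1) + (-2)(2) = -6
A²[2,2] = (2)(1) + (-2)(-2) = 6
A² = 
  [  3,  -3]
  [ -6,   6]

A^3 = A^2·A:
A^3[1,1] = (3)(-1) + (-3)(2) = -9
A^3[1,2] = (3)(1) + (-3)(-2) = 9
A^3[2,1] = (-6)(-1) + (6)(2) = 18
A^3[2,2] = (-6)(1) + (6)(-2) = -18
A^3 = 
  [ -9,   9]
  [ 18, -18]

A^4 = A^3·A:
A^4[1,1] = (-9)(-1) + (9)(2) = 27
A^4[1,2] = (-9)(1) + (9)(-2) = -27
A^4[2,1] = (18)(-1) + (-18)(2) = -54
A^4[2,2] = (18)(1) + (-18)(-2) = 54
A^4 = 
  [ 27, -27]
  [-54,  54]

Therefore
A^4 = 
  [ 27, -27]
  [-54,  54]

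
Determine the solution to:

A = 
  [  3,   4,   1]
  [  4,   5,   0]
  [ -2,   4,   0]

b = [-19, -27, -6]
Row reduce the augmented matrix [A|b]:
R2 → R2 - (4/3)·R1
R3 → R3 + (2/3)·R1
R3 → R3 + (20)·R2
REF = 
  [   3,    4,    1,  -19]
  [   0, -1/3, -4/3, -5/3]
  [   0,    0,  -26,  -52]

Back-substitution:
x₃ = (-52) / (-26) = 2
x₂ = (-5/3 - (-4/3)(2)) / (-1/3) = -3
x₁ = (-19 - (4)(-3) - (1)(2)) / 3 = -3

x = [-3, -3, 2]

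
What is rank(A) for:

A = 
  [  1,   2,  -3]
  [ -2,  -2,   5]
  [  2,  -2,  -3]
rank(A) = 2

Row reduce:
R2 → R2 + (2)·R1
R3 → R3 - (2)·R1
R3 → R3 + (3)·R2
REF = 
  [  1,   2,  -3]
  [  0,   2,  -1]
  [  0,   0,   0]
Pivot columns: 1, 2 → 2 pivots.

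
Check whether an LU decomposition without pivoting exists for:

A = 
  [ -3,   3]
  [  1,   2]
Yes.
A[1,1] = -3 ≠ 0, so Gaussian elimination proceeds without a row swap: multiplier ℓ₂₁ = (1)/(-3) = -1/3, and U[2,2] = 2 - (-1/3)(3) = 3.
L = 
  [   1,    0]
  [-1/3,    1]
U = 
  [ -3,   3]
  [  0,   3]
Check row 2 of LU: [(-1/3)(-3), (-1/3)(3) + 3] = [1, 2] = row 2 of A ✓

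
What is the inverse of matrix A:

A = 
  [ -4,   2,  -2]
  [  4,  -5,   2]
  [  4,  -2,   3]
det(A) = (-4)·((-5)(3) - (2)(-2)) - (2)·((4)(3) - (2)(4)) + (-2)·((4)(-2) - (-5)(4))
  = (-4)(-11) - (2)(4) + (-2)(12)
  = 12
det(A) = 12 ≠ 0, so A is invertible.

Cofactors Cᵢⱼ = (-1)ⁱ⁺ʲ·Mᵢⱼ:
C = 
  [-11,  -4,  12]
  [ -2,  -4,   0]
  [ -6,   0,  12]

adj(A) = Cᵀ:
adj(A) = 
  [-11,  -2,  -6]
  [ -4,  -4,   0]
  [ 12,   0,  12]

A⁻¹ = (1/12) · adj(A):
A⁻¹ = 
  [-11/12,   -1/6,   -1/2]
  [  -1/3,   -1/3,      0]
  [     1,      0,      1]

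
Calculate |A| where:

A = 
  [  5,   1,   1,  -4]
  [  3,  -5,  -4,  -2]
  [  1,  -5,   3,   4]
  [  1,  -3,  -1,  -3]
658

Cofactor expansion along row 1: det(A) = a₁₁M₁₁ - a₁₂M₁₂ + a₁₃M₁₃ - a₁₄M₁₄

M₁₁ = det[[-5, -4, -2]; [-5, 3, 4]; [-3, -1, -3]]
  = (-5)·((3)(-3) - (4)(-1)) - (-4)·((-5)(-3) - (4)(-3)) + (-2)·((-5)(-1) - (3)(-3))
  = (-5)(-5) - (-4)(27) + (-2)(14)
  = 105
M₁₂ = det[[3, -4, -2]; [1, 3, 4]; [1, -1, -3]]
  = (3)·((3)(-3) - (4)(-1)) - (-4)·((1)(-3) - (4)(1)) + (-2)·((1)(-1) - (3)(1))
  = (3)(-5) - (-4)(-7) + (-2)(-4)
  = -35
M₁₃ = det[[3, -5, -2]; [1, -5, 4]; [1, -3, -3]]
  = (3)·((-5)(-3) - (4)(-3)) - (-5)·((1)(-3) - (4)(1)) + (-2)·((1)(-3) - (-5)(1))
  = (3)(27) - (-5)(-7) + (-2)(2)
  = 42
M₁₄ = det[[3, -5, -4]; [1, -5, 3]; [1, -3, -1]]
  = (3)·((-5)(-1) - (3)(-3)) - (-5)·((1)(-1) - (3)(1)) + (-4)·((1)(-3) - (-5)(1))
  = (3)(14) - (-5)(-4) + (-4)(2)
  = 14

det(A) = (5)(105) - (1)(-35) + (1)(42) - (-4)(14) = 658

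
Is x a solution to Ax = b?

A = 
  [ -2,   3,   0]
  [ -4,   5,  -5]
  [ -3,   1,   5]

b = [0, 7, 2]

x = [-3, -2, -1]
Yes

Ax = [0, 7, 2] = b ✓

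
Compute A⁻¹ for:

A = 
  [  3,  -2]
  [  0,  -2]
det(A) = (3)(-2) - (-2)(0) = -6
For a 2×2 matrix, A⁻¹ = (1/det(A)) · [[d, -b], [-c, a]]
    = (-1/6) · [[-2, 2], [0, 3]]

A⁻¹ = 
  [ 1/3, -1/3]
  [   0, -1/2]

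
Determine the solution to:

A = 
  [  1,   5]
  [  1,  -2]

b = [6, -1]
x = [1, 1]

Row reduce the augmented matrix [A|b]:
R2 → R2 - (1)·R1
REF = 
  [  1,   5,   6]
  [  0,  -7,  -7]

Back-substitution:
x₂ = (-7) / (-7) = 1
x₁ = (6 - (5)(1)) / 1 = 1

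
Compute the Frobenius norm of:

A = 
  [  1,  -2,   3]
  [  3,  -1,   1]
||A||_F = 5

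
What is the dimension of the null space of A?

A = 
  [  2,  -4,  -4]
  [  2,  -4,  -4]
nullity(A) = 2

Row reduce:
R2 → R2 - (1)·R1
REF = 
  [  2,  -4,  -4]
  [  0,   0,   0]
Pivot columns: 1 → 1 pivot.
rank(A) = 1, so nullity(A) = 3 - 1 = 2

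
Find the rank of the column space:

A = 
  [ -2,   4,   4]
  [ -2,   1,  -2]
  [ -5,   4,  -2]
Row reduce:
R2 → R2 - (1)·R1
R3 → R3 - (5/2)·R1
R3 → R3 - (2)·R2
REF = 
  [ -2,   4,   4]
  [  0,  -3,  -6]
  [  0,   0,   0]
Pivot columns: 1, 2 → 2 pivots.
dim(Col(A)) = number of pivot columns = 2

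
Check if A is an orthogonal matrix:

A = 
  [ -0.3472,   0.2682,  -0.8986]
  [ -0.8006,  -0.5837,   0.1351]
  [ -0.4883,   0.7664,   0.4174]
Yes

AᵀA = 
  [  0.9999,   0,   0]
  [  0,   1,   0]
  [  0,   0,   1]
≈ I (equal to I up to the 4-dp rounding of the entries)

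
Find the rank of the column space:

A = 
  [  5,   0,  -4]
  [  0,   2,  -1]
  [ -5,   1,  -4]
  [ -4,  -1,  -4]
dim(Col(A)) = 3

Row reduce:
R3 → R3 + (1)·R1
R4 → R4 + (4/5)·R1
R3 → R3 - (1/2)·R2
R4 → R4 + (1/2)·R2
R4 → R4 - (77/75)·R3
REF = 
  [    5,     0,    -4]
  [    0,     2,    -1]
  [    0,     0, -15/2]
  [    0,     0,     0]
Pivot columns: 1, 2, 3 → 3 pivots.
dim(Col(A)) = number of pivot columns = 3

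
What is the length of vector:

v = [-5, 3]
5.831

||v||₂ = √((-5)² + (3)²) = √34 = 5.831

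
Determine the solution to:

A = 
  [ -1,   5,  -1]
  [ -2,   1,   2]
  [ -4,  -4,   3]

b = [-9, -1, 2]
Row reduce the augmented matrix [A|b]:
R2 → R2 - (2)·R1
R3 → R3 - (4)·R1
R3 → R3 - (8/3)·R2
REF = 
  [   -1,     5,    -1,    -9]
  [    0,    -9,     4,    17]
  [    0,     0, -11/3, -22/3]

Back-substitution:
x₃ = (-22/3) / (-11/3) = 2
x₂ = (17 - (4)(2)) / (-9) = -1
x₁ = (-9 - (5)(-1) - (-1)(2)) / (-1) = 2

x = [2, -1, 2]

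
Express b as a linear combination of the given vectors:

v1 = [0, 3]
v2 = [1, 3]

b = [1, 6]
c1 = 1, c2 = 1

b = 1·v1 + 1·v2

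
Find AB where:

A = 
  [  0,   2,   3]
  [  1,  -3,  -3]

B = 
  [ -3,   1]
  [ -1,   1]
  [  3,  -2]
A is 2×3 and B is 3×2, so AB is 2×2. Each entry is (row of A)·(column of B):
AB[1,1] = (0)(-3) + (2)(-1) + (3)(3) = 7
AB[1,2] = (0)(1) + (2)(1) + (3)(-2) = -4
AB[2,1] = (1)(-3) + (-3)(-1) + (-3)(3) = -9
AB[2,2] = (1)(1) + (-3)(1) + (-3)(-2) = 4

AB = 
  [  7,  -4]
  [ -9,   4]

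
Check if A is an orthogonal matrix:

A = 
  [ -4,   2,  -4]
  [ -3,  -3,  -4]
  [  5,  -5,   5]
No

AᵀA = 
  [ 50, -24,  53]
  [-24,  38, -21]
  [ 53, -21,  57]
≠ I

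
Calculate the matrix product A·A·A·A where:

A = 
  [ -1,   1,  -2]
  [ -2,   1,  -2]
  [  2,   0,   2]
A² = A·A:
A²[1,1] = (-1)(-1) + (1)(-2) + (-2)(2) = -5
A²[1,2] = (-1)(1) + (1)(1) + (-2)(0) = 0
A²[1,3] = (-1)(-2) + (1)(-2) + (-2)(2) = -4
A²[2,1] = (-2)(-1) + (1)(-2) + (-2)(2) = -4
A²[2,2] = (-2)(1) + (1)(1) + (-2)(0) = -1
A²[2,3] = (-2)(-2) + (1)(-2) + (-2)(2) = -2
A²[3,1] = (2)(-1) + (0)(-2) + (2)(2) = 2
A²[3,2] = (2)(1) + (0)(1) + (2)(0) = 2
A²[3,3] = (2)(-2) + (0)(-2) + (2)(2) = 0
A² = 
  [ -5,   0,  -4]
  [ -4,  -1,  -2]
  [  2,   2,   0]

A^3 = A^2·A:
A^3[1,1] = (-5)(-1) + (0)(-2) + (-4)(2) = -3
A^3[1,2] = (-5)(1) + (0)(1) + (-4)(0) = -5
A^3[1,3] = (-5)(-2) + (0)(-2) + (-4)(2) = 2
A^3[2,1] = (-4)(-1) + (-1)(-2) + (-2)(2) = 2
A^3[2,2] = (-4)(1) + (-1)(1) + (-2)(0) = -5
A^3[2,3] = (-4)(-2) + (-1)(-2) + (-2)(2) = 6
A^3[3,1] = (2)(-1) + (2)(-2) + (0)(2) = -6
A^3[3,2] = (2)(1) + (2)(1) + (0)(0) = 4
A^3[3,3] = (2)(-2) + (2)(-2) + (0)(2) = -8
A^3 = 
  [ -3,  -5,   2]
  [  2,  -5,   6]
  [ -6,   4,  -8]

A^4 = A^3·A:
A^4[1,1] = (-3)(-1) + (-5)(-2) + (2)(2) = 17
A^4[1,2] = (-3)(1) + (-5)(1) + (2)(0) = -8
A^4[1,3] = (-3)(-2) + (-5)(-2) + (2)(2) = 20
A^4[2,1] = (2)(-1) + (-5)(-2) + (6)(2) = 20
A^4[2,2] = (2)(1) + (-5)(1) + (6)(0) = -3
A^4[2,3] = (2)(-2) + (-5)(-2) + (6)(2) = 18
A^4[3,1] = (-6)(-1) + (4)(-2) + (-8)(2) = -18
A^4[3,2] = (-6)(1) + (4)(1) + (-8)(0) = -2
A^4[3,3] = (-6)(-2) + (4)(-2) + (-8)(2) = -12
A^4 = 
  [ 17,  -8,  20]
  [ 20,  -3,  18]
  [-18,  -2, -12]

Therefore
A^4 = 
  [ 17,  -8,  20]
  [ 20,  -3,  18]
  [-18,  -2, -12]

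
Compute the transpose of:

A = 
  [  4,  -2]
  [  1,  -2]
Aᵀ = 
  [  4,   1]
  [ -2,  -2]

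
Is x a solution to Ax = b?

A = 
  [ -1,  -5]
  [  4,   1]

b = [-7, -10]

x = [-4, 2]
No

Ax = [-6, -14] ≠ b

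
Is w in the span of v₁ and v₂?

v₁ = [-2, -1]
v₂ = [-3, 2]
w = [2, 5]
Yes

Form the augmented matrix and row-reduce:
[v₁|v₂|w] = 
  [ -2,  -3,   2]
  [ -1,   2,   5]
R2 → R2 - (1/2)·R1
REF = 
  [ -2,  -3,   2]
  [  0, 7/2,   4]

No row of the form [0 0 | nonzero], so the system is consistent. Back-substitution gives c₁ = -19/7, c₂ = 8/7: w = (-19/7)·v₁ + (8/7)·v₂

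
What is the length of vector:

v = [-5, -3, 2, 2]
6.481

||v||₂ = √((-5)² + (-3)² + (2)² + (2)²) = √42 = 6.481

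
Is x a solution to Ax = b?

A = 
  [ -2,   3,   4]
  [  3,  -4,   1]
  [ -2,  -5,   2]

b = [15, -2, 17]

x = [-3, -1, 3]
Yes

Ax = [15, -2, 17] = b ✓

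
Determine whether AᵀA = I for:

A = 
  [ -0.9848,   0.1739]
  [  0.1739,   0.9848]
Yes

AᵀA = 
  [  1.0001,   0]
  [  0,   1.0001]
≈ I (equal to I up to the 4-dp rounding of the entries)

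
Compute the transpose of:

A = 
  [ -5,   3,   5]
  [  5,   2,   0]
Aᵀ = 
  [ -5,   5]
  [  3,   2]
  [  5,   0]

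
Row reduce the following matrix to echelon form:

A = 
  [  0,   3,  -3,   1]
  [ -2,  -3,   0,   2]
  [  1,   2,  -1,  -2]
Row operations:
Swap R1 ↔ R2
R3 → R3 + (1/2)·R1
R3 → R3 - (1/6)·R2

Resulting echelon form:
REF = 
  [  -2,   -3,    0,    2]
  [   0,    3,   -3,    1]
  [   0,    0, -1/2, -7/6]

Rank = 3 (number of non-zero pivot rows).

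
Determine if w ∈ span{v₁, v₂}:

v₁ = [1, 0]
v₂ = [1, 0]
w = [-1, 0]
Yes

Form the augmented matrix and row-reduce:
[v₁|v₂|w] = 
  [  1,   1,  -1]
  [  0,   0,   0]
(already in echelon form — no row operations needed)

No row of the form [0 0 | nonzero], so the system is consistent. Back-substitution gives c₁ = -1, c₂ = 0: w = (-1)·v₁ + (0)·v₂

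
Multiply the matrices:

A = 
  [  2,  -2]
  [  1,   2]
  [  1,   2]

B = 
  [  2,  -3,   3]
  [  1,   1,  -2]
A is 3×2 and B is 2×3, so AB is 3×3. Each entry is (row of A)·(column of B):
AB[1,1] = (2)(2) + (-2)(1) = 2
AB[1,2] = (2)(-3) + (-2)(1) = -8
AB[1,3] = (2)(3) + (-2)(-2) = 10
AB[2,1] = (1)(2) + (2)(1) = 4
AB[2,2] = (1)(-3) + (2)(1) = -1
AB[2,3] = (1)(3) + (2)(-2) = -1
AB[3,1] = (1)(2) + (2)(1) = 4
AB[3,2] = (1)(-3) + (2)(1) = -1
AB[3,3] = (1)(3) + (2)(-2) = -1

AB = 
  [  2,  -8,  10]
  [  4,  -1,  -1]
  [  4,  -1,  -1]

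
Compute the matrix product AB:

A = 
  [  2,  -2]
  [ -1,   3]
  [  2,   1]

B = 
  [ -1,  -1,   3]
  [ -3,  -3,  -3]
A is 3×2 and B is 2×3, so AB is 3×3. Each entry is (row of A)·(column of B):
AB[1,1] = (2)(-1) + (-2)(-3) = 4
AB[1,2] = (2)(-1) + (-2)(-3) = 4
AB[1,3] = (2)(3) + (-2)(-3) = 12
AB[2,1] = (-1)(-1) + (3)(-3) = -8
AB[2,2] = (-1)(-1) + (3)(-3) = -8
AB[2,3] = (-1)(3) + (3)(-3) = -12
AB[3,1] = (2)(-1) + (1)(-3) = -5
AB[3,2] = (2)(-1) + (1)(-3) = -5
AB[3,3] = (2)(3) + (1)(-3) = 3

AB = 
  [  4,   4,  12]
  [ -8,  -8, -12]
  [ -5,  -5,   3]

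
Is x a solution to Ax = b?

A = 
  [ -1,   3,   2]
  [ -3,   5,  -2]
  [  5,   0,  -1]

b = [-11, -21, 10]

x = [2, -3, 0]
Yes

Ax = [-11, -21, 10] = b ✓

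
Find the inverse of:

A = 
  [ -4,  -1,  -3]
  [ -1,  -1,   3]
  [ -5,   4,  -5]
det(A) = (-4)·((-1)(-5) - (3)(4)) - (-1)·((-1)(-5) - (3)(-5)) + (-3)·((-1)(4) - (-1)(-5))
  = (-4)(-7) - (-1)(20) + (-3)(-9)
  = 75
det(A) = 75 ≠ 0, so A is invertible.

Cofactors Cᵢⱼ = (-1)ⁱ⁺ʲ·Mᵢⱼ:
C = 
  [ -7, -20,  -9]
  [-17,   5,  21]
  [ -6,  15,   3]

adj(A) = Cᵀ:
adj(A) = 
  [ -7, -17,  -6]
  [-20,   5,  15]
  [ -9,  21,   3]

A⁻¹ = (1/75) · adj(A):
A⁻¹ = 
  [ -7/75, -17/75,  -2/25]
  [ -4/15,   1/15,    1/5]
  [ -3/25,   7/25,   1/25]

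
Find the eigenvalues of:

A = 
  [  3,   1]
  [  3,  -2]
tr(A) = 1, det(A) = -9
Characteristic polynomial: λ² - tr(A)λ + det(A) = λ² - λ - 9
λ² - λ - 9 = 0  ⇒  λ = (1 ± √((-1)² - 4·(-9)))/2 = (1 ± √(37))/2
  = (1 + √37)/2,  (1 - √37)/2

λ = (1 + √37)/2, (1 - √37)/2  (≈ 3.541, -2.541)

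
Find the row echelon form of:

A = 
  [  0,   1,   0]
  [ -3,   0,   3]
Row operations:
Swap R1 ↔ R2

Resulting echelon form:
REF = 
  [ -3,   0,   3]
  [  0,   1,   0]

Rank = 2 (number of non-zero pivot rows).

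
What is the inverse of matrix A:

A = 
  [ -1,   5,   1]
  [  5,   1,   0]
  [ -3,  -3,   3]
det(A) = (-1)·((1)(3) - (0)(-3)) - (5)·((5)(3) - (0)(-3)) + (1)·((5)(-3) - (1)(-3))
  = (-1)(3) - (5)(15) + (1)(-12)
  = -90
det(A) = -90 ≠ 0, so A is invertible.

Cofactors Cᵢⱼ = (-1)ⁱ⁺ʲ·Mᵢⱼ:
C = 
  [  3, -15, -12]
  [-18,   0, -18]
  [ -1,   5, -26]

adj(A) = Cᵀ:
adj(A) = 
  [  3, -18,  -1]
  [-15,   0,   5]
  [-12, -18, -26]

A⁻¹ = (-1/90) · adj(A):
A⁻¹ = 
  [-1/30,   1/5,  1/90]
  [  1/6,     0, -1/18]
  [ 2/15,   1/5, 13/45]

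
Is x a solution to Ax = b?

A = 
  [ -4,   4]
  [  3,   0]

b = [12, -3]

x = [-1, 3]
No

Ax = [16, -3] ≠ b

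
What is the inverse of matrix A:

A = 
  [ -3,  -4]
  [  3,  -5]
det(A) = (-3)(-5) - (-4)(3) = 27
For a 2×2 matrix, A⁻¹ = (1/det(A)) · [[d, -b], [-c, a]]
    = (1/27) · [[-5, 4], [-3, -3]]

A⁻¹ = 
  [-5/27,  4/27]
  [ -1/9,  -1/9]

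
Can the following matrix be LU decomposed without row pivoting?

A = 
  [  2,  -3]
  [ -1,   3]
Yes.
A[1,1] = 2 ≠ 0, so Gaussian elimination proceeds without a row swap: multiplier ℓ₂₁ = (-1)/(2) = -1/2, and U[2,2] = 3 - (-1/2)(-3) = 3/2.
L = 
  [   1,    0]
  [-1/2,    1]
U = 
  [  2,  -3]
  [  0, 3/2]
Check row 2 of LU: [(-1/2)(2), (-1/2)(-3) + (3/2)] = [-1, 3] = row 2 of A ✓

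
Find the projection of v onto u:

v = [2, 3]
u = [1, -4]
proj_u(v) = [-10/17, 40/17]

v·u = (2)(1) + (3)(-4) = -10
u·u = (1)² + (-4)² = 17
proj_u(v) = (v·u / u·u) × u = (-10/17) × u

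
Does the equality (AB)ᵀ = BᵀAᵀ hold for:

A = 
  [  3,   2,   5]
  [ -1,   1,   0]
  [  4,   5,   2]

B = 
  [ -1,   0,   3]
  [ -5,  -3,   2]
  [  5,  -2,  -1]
Yes

(AB)ᵀ = 
  [ 12,  -4, -19]
  [-16,  -3, -19]
  [  8,  -1,  20]

BᵀAᵀ = 
  [ 12,  -4, -19]
  [-16,  -3, -19]
  [  8,  -1,  20]

Both sides are equal — this is the standard identity (AB)ᵀ = BᵀAᵀ, which holds for all A, B.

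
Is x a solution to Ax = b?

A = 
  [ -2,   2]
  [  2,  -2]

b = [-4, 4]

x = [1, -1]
Yes

Ax = [-4, 4] = b ✓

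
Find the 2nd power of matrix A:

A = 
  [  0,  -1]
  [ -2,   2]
A² = A·A:
A²[1,1] = (0)(0) + (-1)(-2) = 2
A²[1,2] = (0)(-1) + (-1)(2) = -2
A²[2,1] = (-2)(0) + (2)(-2) = -4
A²[2,2] = (-2)(-1) + (2)(2) = 6
A² = 
  [  2,  -2]
  [ -4,   6]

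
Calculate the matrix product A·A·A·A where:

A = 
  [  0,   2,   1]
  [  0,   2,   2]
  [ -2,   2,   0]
A^4 = 
  [-20,  36,  24]
  [-24,  40,  24]
  [  0,   0,   4]

A² = A·A:
A²[1,1] = (0)(0) + (2)(0) + (1)(-2) = -2
A²[1,2] = (0)(2) + (2)(2) + (1)(2) = 6
A²[1,3] = (0)(1) + (2)(2) + (1)(0) = 4
A²[2,1] = (0)(0) + (2)(0) + (2)(-2) = -4
A²[2,2] = (0)(2) + (2)(2) + (2)(2) = 8
A²[2,3] = (0)(1) + (2)(2) + (2)(0) = 4
A²[3,1] = (-2)(0) + (2)(0) + (0)(-2) = 0
A²[3,2] = (-2)(2) + (2)(2) + (0)(2) = 0
A²[3,3] = (-2)(1) + (2)(2) + (0)(0) = 2
A² = 
  [ -2,   6,   4]
  [ -4,   8,   4]
  [  0,   0,   2]

A^3 = A^2·A:
A^3[1,1] = (-2)(0) + (6)(0) + (4)(-2) = -8
A^3[1,2] = (-2)(2) + (6)(2) + (4)(2) = 16
A^3[1,3] = (-2)(1) + (6)(2) + (4)(0) = 10
A^3[2,1] = (-4)(0) + (8)(0) + (4)(-2) = -8
A^3[2,2] = (-4)(2) + (8)(2) + (4)(2) = 16
A^3[2,3] = (-4)(1) + (8)(2) + (4)(0) = 12
A^3[3,1] = (0)(0) + (0)(0) + (2)(-2) = -4
A^3[3,2] = (0)(2) + (0)(2) + (2)(2) = 4
A^3[3,3] = (0)(1) + (0)(2) + (2)(0) = 0
A^3 = 
  [ -8,  16,  10]
  [ -8,  16,  12]
  [ -4,   4,   0]

A^4 = A^3·A:
A^4[1,1] = (-8)(0) + (16)(0) + (10)(-2) = -20
A^4[1,2] = (-8)(2) + (16)(2) + (10)(2) = 36
A^4[1,3] = (-8)(1) + (16)(2) + (10)(0) = 24
A^4[2,1] = (-8)(0) + (16)(0) + (12)(-2) = -24
A^4[2,2] = (-8)(2) + (16)(2) + (12)(2) = 40
A^4[2,3] = (-8)(1) + (16)(2) + (12)(0) = 24
A^4[3,1] = (-4)(0) + (4)(0) + (0)(-2) = 0
A^4[3,2] = (-4)(2) + (4)(2) + (0)(2) = 0
A^4[3,3] = (-4)(1) + (4)(2) + (0)(0) = 4
A^4 = 
  [-20,  36,  24]
  [-24,  40,  24]
  [  0,   0,   4]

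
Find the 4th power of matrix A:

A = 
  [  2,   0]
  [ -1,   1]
A^4 = 
  [ 16,   0]
  [-15,   1]

A² = A·A:
A²[1,1] = (2)(2) + (0)(-1) = 4
A²[1,2] = (2)(0) + (0)(1) = 0
A²[2,1] = (-1)(2) + (1)(-1) = -3
A²[2,2] = (-1)(0) + (1)(1) = 1
A² = 
  [  4,   0]
  [ -3,   1]

A^3 = A^2·A:
A^3[1,1] = (4)(2) + (0)(-1) = 8
A^3[1,2] = (4)(0) + (0)(1) = 0
A^3[2,1] = (-3)(2) + (1)(-1) = -7
A^3[2,2] = (-3)(0) + (1)(1) = 1
A^3 = 
  [  8,   0]
  [ -7,   1]

A^4 = A^3·A:
A^4[1,1] = (8)(2) + (0)(-1) = 16
A^4[1,2] = (8)(0) + (0)(1) = 0
A^4[2,1] = (-7)(2) + (1)(-1) = -15
A^4[2,2] = (-7)(0) + (1)(1) = 1
A^4 = 
  [ 16,   0]
  [-15,   1]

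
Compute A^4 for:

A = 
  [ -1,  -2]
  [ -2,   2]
A^4 = 
  [ 29, -26]
  [-26,  68]

A² = A·A:
A²[1,1] = (-1)(-1) + (-2)(-2) = 5
A²[1,2] = (-1)(-2) + (-2)(2) = -2
A²[2,1] = (-2)(-1) + (2)(-2) = -2
A²[2,2] = (-2)(-2) + (2)(2) = 8
A² = 
  [  5,  -2]
  [ -2,   8]

A^3 = A^2·A:
A^3[1,1] = (5)(-1) + (-2)(-2) = -1
A^3[1,2] = (5)(-2) + (-2)(2) = -14
A^3[2,1] = (-2)(-1) + (8)(-2) = -14
A^3[2,2] = (-2)(-2) + (8)(2) = 20
A^3 = 
  [ -1, -14]
  [-14,  20]

A^4 = A^3·A:
A^4[1,1] = (-1)(-1) + (-14)(-2) = 29
A^4[1,2] = (-1)(-2) + (-14)(2) = -26
A^4[2,1] = (-14)(-1) + (20)(-2) = -26
A^4[2,2] = (-14)(-2) + (20)(2) = 68
A^4 = 
  [ 29, -26]
  [-26,  68]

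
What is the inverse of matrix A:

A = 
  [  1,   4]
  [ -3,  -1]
det(A) = (1)(-1) - (4)(-3) = 11
For a 2×2 matrix, A⁻¹ = (1/det(A)) · [[d, -b], [-c, a]]
    = (1/11) · [[-1, -4], [3, 1]]

A⁻¹ = 
  [-1/11, -4/11]
  [ 3/11,  1/11]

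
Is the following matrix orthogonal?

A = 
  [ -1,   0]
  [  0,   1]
Yes

AᵀA = 
  [  1,   0]
  [  0,   1]
= I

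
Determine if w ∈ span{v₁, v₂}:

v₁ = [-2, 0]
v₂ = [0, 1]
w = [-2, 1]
Yes

Form the augmented matrix and row-reduce:
[v₁|v₂|w] = 
  [ -2,   0,  -2]
  [  0,   1,   1]
(already in echelon form — no row operations needed)

No row of the form [0 0 | nonzero], so the system is consistent. Back-substitution gives c₁ = 1, c₂ = 1: w = (1)·v₁ + (1)·v₂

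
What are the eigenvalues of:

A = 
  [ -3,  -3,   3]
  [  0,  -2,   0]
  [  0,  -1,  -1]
λ = -1, -2, -3

Characteristic polynomial: det(λI - A) = λ³ + 6λ² + 11λ + 6
Testing integer divisors of the constant term: p(-1) = 0, so (λ + 1) is a factor:
p(λ) = (λ + 1)(λ² + 5λ + 6)
λ² + 5λ + 6 = (λ + 3)(λ + 2)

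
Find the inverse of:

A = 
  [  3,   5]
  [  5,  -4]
det(A) = (3)(-4) - (5)(5) = -37
For a 2×2 matrix, A⁻¹ = (1/det(A)) · [[d, -b], [-c, a]]
    = (-1/37) · [[-4, -5], [-5, 3]]

A⁻¹ = 
  [ 4/37,  5/37]
  [ 5/37, -3/37]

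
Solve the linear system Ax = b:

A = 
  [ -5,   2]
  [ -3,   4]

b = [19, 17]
x = [-3, 2]

Row reduce the augmented matrix [A|b]:
R2 → R2 - (3/5)·R1
REF = 
  [  -5,    2,   19]
  [   0, 14/5, 28/5]

Back-substitution:
x₂ = (28/5) / (14/5) = 2
x₁ = (19 - (2)(2)) / (-5) = -3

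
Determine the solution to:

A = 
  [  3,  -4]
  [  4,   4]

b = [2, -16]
x = [-2, -2]

Row reduce the augmented matrix [A|b]:
R2 → R2 - (4/3)·R1
REF = 
  [    3,    -4,     2]
  [    0,  28/3, -56/3]

Back-substitution:
x₂ = (-56/3) / (28/3) = -2
x₁ = (2 - (-4)(-2)) / 3 = -2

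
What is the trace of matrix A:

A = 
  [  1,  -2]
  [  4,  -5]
-4

tr(A) = 1 + -5 = -4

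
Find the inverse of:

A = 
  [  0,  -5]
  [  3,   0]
det(A) = (0)(0) - (-5)(3) = 15
For a 2×2 matrix, A⁻¹ = (1/det(A)) · [[d, -b], [-c, a]]
    = (1/15) · [[0, 5], [-3, 0]]

A⁻¹ = 
  [   0,  1/3]
  [-1/5,    0]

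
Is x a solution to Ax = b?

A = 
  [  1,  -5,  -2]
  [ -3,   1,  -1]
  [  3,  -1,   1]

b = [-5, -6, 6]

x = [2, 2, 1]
No

Ax = [-10, -5, 5] ≠ b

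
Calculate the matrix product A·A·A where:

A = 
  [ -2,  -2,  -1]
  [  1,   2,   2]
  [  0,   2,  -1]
A² = A·A:
A²[1,1] = (-2)(-2) + (-2)(1) + (-1)(0) = 2
A²[1,2] = (-2)(-2) + (-2)(2) + (-1)(2) = -2
A²[1,3] = (-2)(-1) + (-2)(2) + (-1)(-1) = -1
A²[2,1] = (1)(-2) + (2)(1) + (2)(0) = 0
A²[2,2] = (1)(-2) + (2)(2) + (2)(2) = 6
A²[2,3] = (1)(-1) + (2)(2) + (2)(-1) = 1
A²[3,1] = (0)(-2) + (2)(1) + (-1)(0) = 2
A²[3,2] = (0)(-2) + (2)(2) + (-1)(2) = 2
A²[3,3] = (0)(-1) + (2)(2) + (-1)(-1) = 5
A² = 
  [  2,  -2,  -1]
  [  0,   6,   1]
  [  2,   2,   5]

A^3 = A^2·A:
A^3[1,1] = (2)(-2) + (-2)(1) + (-1)(0) = -6
A^3[1,2] = (2)(-2) + (-2)(2) + (-1)(2) = -10
A^3[1,3] = (2)(-1) + (-2)(2) + (-1)(-1) = -5
A^3[2,1] = (0)(-2) + (6)(1) + (1)(0) = 6
A^3[2,2] = (0)(-2) + (6)(2) + (1)(2) = 14
A^3[2,3] = (0)(-1) + (6)(2) + (1)(-1) = 11
A^3[3,1] = (2)(-2) + (2)(1) + (5)(0) = -2
A^3[3,2] = (2)(-2) + (2)(2) + (5)(2) = 10
A^3[3,3] = (2)(-1) + (2)(2) + (5)(-1) = -3
A^3 = 
  [ -6, -10,  -5]
  [  6,  14,  11]
  [ -2,  10,  -3]

Therefore
A^3 = 
  [ -6, -10,  -5]
  [  6,  14,  11]
  [ -2,  10,  -3]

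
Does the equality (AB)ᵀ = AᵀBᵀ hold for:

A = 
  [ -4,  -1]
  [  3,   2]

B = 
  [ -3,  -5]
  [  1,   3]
No

(AB)ᵀ = 
  [ 11,  -7]
  [ 17,  -9]

AᵀBᵀ = 
  [ -3,   5]
  [ -7,   5]

The two matrices differ, so (AB)ᵀ ≠ AᵀBᵀ in general. The correct identity is (AB)ᵀ = BᵀAᵀ.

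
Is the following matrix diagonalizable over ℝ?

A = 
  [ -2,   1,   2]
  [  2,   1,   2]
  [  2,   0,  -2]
Yes

Characteristic polynomial: det(λI - A) = λ³ + 3λ² - 6λ - 8
Testing integer divisors of the constant term: p(-1) = 0, so (λ + 1) is a factor:
p(λ) = (λ + 1)(λ² + 2λ - 8)
λ² + 2λ - 8 = (λ + 4)(λ - 2)
Eigenvalues: -1, 2, -4
λ=-4: alg. mult. = 1, geom. mult. = 3 - rank(A - (-4)I) = 3 - 2 = 1
λ=-1: alg. mult. = 1, geom. mult. = 3 - rank(A - (-1)I) = 3 - 2 = 1
λ=2: alg. mult. = 1, geom. mult. = 3 - rank(A - (2)I) = 3 - 2 = 1
Sum of geometric multiplicities equals n, so A has n independent eigenvectors.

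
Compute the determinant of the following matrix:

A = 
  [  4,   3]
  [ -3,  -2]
For a 2×2 matrix, det = ad - bc = (4)(-2) - (3)(-3) = 1

det(A) = 1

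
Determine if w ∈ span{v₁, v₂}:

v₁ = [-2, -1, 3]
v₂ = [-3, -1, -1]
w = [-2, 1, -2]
No

Form the augmented matrix and row-reduce:
[v₁|v₂|w] = 
  [ -2,  -3,  -2]
  [ -1,  -1,   1]
  [  3,  -1,  -2]
R2 → R2 - (1/2)·R1
R3 → R3 + (3/2)·R1
R3 → R3 + (11)·R2
REF = 
  [ -2,  -3,  -2]
  [  0, 1/2,   2]
  [  0,   0,  17]

Row 3 reads [0 0 | 17], i.e. 0 = 17, so the system is inconsistent and w ∉ span{v₁, v₂}.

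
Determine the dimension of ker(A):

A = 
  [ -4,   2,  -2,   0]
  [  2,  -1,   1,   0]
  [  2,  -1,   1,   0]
nullity(A) = 3

Row reduce:
R2 → R2 + (1/2)·R1
R3 → R3 + (1/2)·R1
REF = 
  [ -4,   2,  -2,   0]
  [  0,   0,   0,   0]
  [  0,   0,   0,   0]
Pivot columns: 1 → 1 pivot.
rank(A) = 1, so nullity(A) = 4 - 1 = 3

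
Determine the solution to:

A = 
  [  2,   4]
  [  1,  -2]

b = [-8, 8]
Row reduce the augmented matrix [A|b]:
R2 → R2 - (1/2)·R1
REF = 
  [  2,   4,  -8]
  [  0,  -4,  12]

Back-substitution:
x₂ = 12 / (-4) = -3
x₁ = (-8 - (4)(-3)) / 2 = 2

x = [2, -3]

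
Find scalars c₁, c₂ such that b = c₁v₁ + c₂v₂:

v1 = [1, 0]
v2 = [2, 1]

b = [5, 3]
c1 = -1, c2 = 3

b = -1·v1 + 3·v2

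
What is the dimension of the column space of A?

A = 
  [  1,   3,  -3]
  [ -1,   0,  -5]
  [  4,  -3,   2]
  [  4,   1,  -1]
dim(Col(A)) = 3

Row reduce:
R2 → R2 + (1)·R1
R3 → R3 - (4)·R1
R4 → R4 - (4)·R1
R3 → R3 + (5)·R2
R4 → R4 + (11/3)·R2
R4 → R4 - (55/78)·R3
REF = 
  [  1,   3,  -3]
  [  0,   3,  -8]
  [  0,   0, -26]
  [  0,   0,   0]
Pivot columns: 1, 2, 3 → 3 pivots.
dim(Col(A)) = number of pivot columns = 3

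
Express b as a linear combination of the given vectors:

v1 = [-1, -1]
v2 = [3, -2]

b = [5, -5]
c1 = 1, c2 = 2

b = 1·v1 + 2·v2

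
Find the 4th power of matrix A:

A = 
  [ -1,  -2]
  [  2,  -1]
A² = A·A:
A²[1,1] = (-1)(-1) + (-2)(2) = -3
A²[1,2] = (-1)(-2) + (-2)(-1) = 4
A²[2,1] = (2)(-1) + (-1)(2) = -4
A²[2,2] = (2)(-2) + (-1)(-1) = -3
A² = 
  [ -3,   4]
  [ -4,  -3]

A^3 = A^2·A:
A^3[1,1] = (-3)(-1) + (4)(2) = 11
A^3[1,2] = (-3)(-2) + (4)(-1) = 2
A^3[2,1] = (-4)(-1) + (-3)(2) = -2
A^3[2,2] = (-4)(-2) + (-3)(-1) = 11
A^3 = 
  [ 11,   2]
  [ -2,  11]

A^4 = A^3·A:
A^4[1,1] = (11)(-1) + (2)(2) = -7
A^4[1,2] = (11)(-2) + (2)(-1) = -24
A^4[2,1] = (-2)(-1) + (11)(2) = 24
A^4[2,2] = (-2)(-2) + (11)(-1) = -7
A^4 = 
  [ -7, -24]
  [ 24,  -7]

Therefore
A^4 = 
  [ -7, -24]
  [ 24,  -7]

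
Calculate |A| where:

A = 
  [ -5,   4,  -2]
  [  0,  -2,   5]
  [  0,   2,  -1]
Cofactor expansion along row 1:
det(A) = (-5)·((-2)(-1) - (5)(2)) - (4)·((0)(-1) - (5)(0)) + (-2)·((0)(2) - (-2)(0))
  = (-5)(-8) - (4)(0) + (-2)(0)
  = 40

det(A) = 40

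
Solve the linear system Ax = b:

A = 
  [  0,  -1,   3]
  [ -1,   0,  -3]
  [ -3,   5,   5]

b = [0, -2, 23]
Row reduce the augmented matrix [A|b]:
Swap R1 ↔ R2
R3 → R3 - (3)·R1
R3 → R3 + (5)·R2
REF = 
  [ -1,   0,  -3,  -2]
  [  0,  -1,   3,   0]
  [  0,   0,  29,  29]

Back-substitution:
x₃ = 29 / 29 = 1
x₂ = (0 - (3)(1)) / (-1) = 3
x₁ = (-2 - (0)(3) - (-3)(1)) / (-1) = -1

x = [-1, 3, 1]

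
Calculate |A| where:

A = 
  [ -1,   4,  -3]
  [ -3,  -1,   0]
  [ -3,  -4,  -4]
-79

Cofactor expansion along row 1:
det(A) = (-1)·((-1)(-4) - (0)(-4)) - (4)·((-3)(-4) - (0)(-3)) + (-3)·((-3)(-4) - (-1)(-3))
  = (-1)(4) - (4)(12) + (-3)(9)
  = -79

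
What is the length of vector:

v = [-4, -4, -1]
5.745

||v||₂ = √((-4)² + (-4)² + (-1)²) = √33 = 5.745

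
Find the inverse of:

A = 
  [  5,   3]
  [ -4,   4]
det(A) = (5)(4) - (3)(-4) = 32
For a 2×2 matrix, A⁻¹ = (1/det(A)) · [[d, -b], [-c, a]]
    = (1/32) · [[4, -3], [4, 5]]

A⁻¹ = 
  [  1/8, -3/32]
  [  1/8,  5/32]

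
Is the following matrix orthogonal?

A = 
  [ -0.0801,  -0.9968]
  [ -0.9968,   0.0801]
Yes

AᵀA = 
  [  1,   0]
  [  0,   1]
≈ I (equal to I up to the 4-dp rounding of the entries)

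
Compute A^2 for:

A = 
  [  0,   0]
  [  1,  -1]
A² = A·A:
A²[1,1] = (0)(0) + (0)(1) = 0
A²[1,2] = (0)(0) + (0)(-1) = 0
A²[2,1] = (1)(0) + (-1)(1) = -1
A²[2,2] = (1)(0) + (-1)(-1) = 1
A² = 
  [  0,   0]
  [ -1,   1]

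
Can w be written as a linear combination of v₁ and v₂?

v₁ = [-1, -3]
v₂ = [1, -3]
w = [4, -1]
Yes

Form the augmented matrix and row-reduce:
[v₁|v₂|w] = 
  [ -1,   1,   4]
  [ -3,  -3,  -1]
R2 → R2 - (3)·R1
REF = 
  [ -1,   1,   4]
  [  0,  -6, -13]

No row of the form [0 0 | nonzero], so the system is consistent. Back-substitution gives c₁ = -11/6, c₂ = 13/6: w = (-11/6)·v₁ + (13/6)·v₂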